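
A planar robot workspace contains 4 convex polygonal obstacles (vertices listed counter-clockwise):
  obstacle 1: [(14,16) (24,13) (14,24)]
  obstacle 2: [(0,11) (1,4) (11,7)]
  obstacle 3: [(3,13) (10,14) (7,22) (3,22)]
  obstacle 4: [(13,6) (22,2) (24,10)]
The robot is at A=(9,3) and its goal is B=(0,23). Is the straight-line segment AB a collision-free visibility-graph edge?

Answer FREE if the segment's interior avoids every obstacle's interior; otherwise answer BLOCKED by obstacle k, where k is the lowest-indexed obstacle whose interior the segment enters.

Obstacle 1 [(14,16) (24,13) (14,24)]:
  edge (14,16)–(24,13): clear
  edge (24,13)–(14,24): clear
  edge (14,24)–(14,16): clear
  midpoint (9/2,13) outside
  → clear
Obstacle 2 [(0,11) (1,4) (11,7)]:
  edge (0,11)–(1,4): clear
  edge (1,4)–(11,7): crosses AB
  edge (11,7)–(0,11): crosses AB
  → BLOCKED
Obstacle 3 [(3,13) (10,14) (7,22) (3,22)]:
  edge (3,13)–(10,14): crosses AB
  edge (10,14)–(7,22): clear
  edge (7,22)–(3,22): clear
  edge (3,22)–(3,13): crosses AB
  → BLOCKED
Obstacle 4 [(13,6) (22,2) (24,10)]:
  edge (13,6)–(22,2): clear
  edge (22,2)–(24,10): clear
  edge (24,10)–(13,6): clear
  midpoint (9/2,13) outside
  → clear

BLOCKED by obstacle 2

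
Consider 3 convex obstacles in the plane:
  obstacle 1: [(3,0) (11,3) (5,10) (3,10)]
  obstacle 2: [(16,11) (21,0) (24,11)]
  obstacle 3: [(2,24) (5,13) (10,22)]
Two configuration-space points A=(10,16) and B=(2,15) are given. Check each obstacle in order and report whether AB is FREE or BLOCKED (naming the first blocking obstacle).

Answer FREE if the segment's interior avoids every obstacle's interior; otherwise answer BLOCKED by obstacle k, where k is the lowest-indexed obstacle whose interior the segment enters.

Obstacle 1 [(3,0) (11,3) (5,10) (3,10)]:
  edge (3,0)–(11,3): clear
  edge (11,3)–(5,10): clear
  edge (5,10)–(3,10): clear
  edge (3,10)–(3,0): clear
  midpoint (6,31/2) outside
  → clear
Obstacle 2 [(16,11) (21,0) (24,11)]:
  edge (16,11)–(21,0): clear
  edge (21,0)–(24,11): clear
  edge (24,11)–(16,11): clear
  midpoint (6,31/2) outside
  → clear
Obstacle 3 [(2,24) (5,13) (10,22)]:
  edge (2,24)–(5,13): crosses AB
  edge (5,13)–(10,22): crosses AB
  edge (10,22)–(2,24): clear
  → BLOCKED

BLOCKED by obstacle 3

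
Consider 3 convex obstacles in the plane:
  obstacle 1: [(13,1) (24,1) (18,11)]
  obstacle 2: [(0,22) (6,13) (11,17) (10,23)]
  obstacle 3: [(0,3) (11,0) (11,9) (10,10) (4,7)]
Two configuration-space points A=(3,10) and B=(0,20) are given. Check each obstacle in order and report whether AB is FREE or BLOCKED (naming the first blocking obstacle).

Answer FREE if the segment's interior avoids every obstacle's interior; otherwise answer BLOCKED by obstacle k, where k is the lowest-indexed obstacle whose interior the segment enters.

Obstacle 1 [(13,1) (24,1) (18,11)]:
  edge (13,1)–(24,1): clear
  edge (24,1)–(18,11): clear
  edge (18,11)–(13,1): clear
  midpoint (3/2,15) outside
  → clear
Obstacle 2 [(0,22) (6,13) (11,17) (10,23)]:
  edge (0,22)–(6,13): clear
  edge (6,13)–(11,17): clear
  edge (11,17)–(10,23): clear
  edge (10,23)–(0,22): clear
  midpoint (3/2,15) outside
  → clear
Obstacle 3 [(0,3) (11,0) (11,9) (10,10) (4,7)]:
  edge (0,3)–(11,0): clear
  edge (11,0)–(11,9): clear
  edge (11,9)–(10,10): clear
  edge (10,10)–(4,7): clear
  edge (4,7)–(0,3): clear
  midpoint (3/2,15) outside
  → clear

FREE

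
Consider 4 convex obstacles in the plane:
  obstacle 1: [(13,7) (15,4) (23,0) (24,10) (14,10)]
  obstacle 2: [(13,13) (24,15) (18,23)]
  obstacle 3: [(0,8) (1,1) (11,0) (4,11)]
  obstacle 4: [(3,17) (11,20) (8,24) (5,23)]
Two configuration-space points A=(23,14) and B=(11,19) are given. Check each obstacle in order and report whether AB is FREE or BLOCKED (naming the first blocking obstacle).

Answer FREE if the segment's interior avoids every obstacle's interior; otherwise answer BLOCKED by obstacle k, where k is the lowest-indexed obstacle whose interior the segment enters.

BLOCKED by obstacle 2

Obstacle 1 [(13,7) (15,4) (23,0) (24,10) (14,10)]:
  edge (13,7)–(15,4): clear
  edge (15,4)–(23,0): clear
  edge (23,0)–(24,10): clear
  edge (24,10)–(14,10): clear
  edge (14,10)–(13,7): clear
  midpoint (17,33/2) outside
  → clear
Obstacle 2 [(13,13) (24,15) (18,23)]:
  edge (13,13)–(24,15): crosses AB
  edge (24,15)–(18,23): clear
  edge (18,23)–(13,13): crosses AB
  → BLOCKED
Obstacle 3 [(0,8) (1,1) (11,0) (4,11)]:
  edge (0,8)–(1,1): clear
  edge (1,1)–(11,0): clear
  edge (11,0)–(4,11): clear
  edge (4,11)–(0,8): clear
  midpoint (17,33/2) outside
  → clear
Obstacle 4 [(3,17) (11,20) (8,24) (5,23)]:
  edge (3,17)–(11,20): clear
  edge (11,20)–(8,24): clear
  edge (8,24)–(5,23): clear
  edge (5,23)–(3,17): clear
  midpoint (17,33/2) outside
  → clear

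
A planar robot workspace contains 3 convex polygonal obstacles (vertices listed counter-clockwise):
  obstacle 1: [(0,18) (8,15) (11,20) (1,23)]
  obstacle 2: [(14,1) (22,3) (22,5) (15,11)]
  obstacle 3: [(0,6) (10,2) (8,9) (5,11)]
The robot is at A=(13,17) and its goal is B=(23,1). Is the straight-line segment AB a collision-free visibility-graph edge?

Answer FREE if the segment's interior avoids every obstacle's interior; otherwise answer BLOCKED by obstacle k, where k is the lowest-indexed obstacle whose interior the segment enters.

BLOCKED by obstacle 2

Obstacle 1 [(0,18) (8,15) (11,20) (1,23)]:
  edge (0,18)–(8,15): clear
  edge (8,15)–(11,20): clear
  edge (11,20)–(1,23): clear
  edge (1,23)–(0,18): clear
  midpoint (18,9) outside
  → clear
Obstacle 2 [(14,1) (22,3) (22,5) (15,11)]:
  edge (14,1)–(22,3): crosses AB
  edge (22,3)–(22,5): clear
  edge (22,5)–(15,11): crosses AB
  edge (15,11)–(14,1): clear
  → BLOCKED
Obstacle 3 [(0,6) (10,2) (8,9) (5,11)]:
  edge (0,6)–(10,2): clear
  edge (10,2)–(8,9): clear
  edge (8,9)–(5,11): clear
  edge (5,11)–(0,6): clear
  midpoint (18,9) outside
  → clear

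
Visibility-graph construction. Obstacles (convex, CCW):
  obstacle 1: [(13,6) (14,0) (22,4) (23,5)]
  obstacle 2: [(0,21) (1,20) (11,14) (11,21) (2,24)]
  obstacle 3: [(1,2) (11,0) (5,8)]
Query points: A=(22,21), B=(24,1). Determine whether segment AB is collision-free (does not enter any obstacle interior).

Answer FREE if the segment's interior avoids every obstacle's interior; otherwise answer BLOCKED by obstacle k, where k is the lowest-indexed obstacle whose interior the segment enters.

FREE

Obstacle 1 [(13,6) (14,0) (22,4) (23,5)]:
  edge (13,6)–(14,0): clear
  edge (14,0)–(22,4): clear
  edge (22,4)–(23,5): clear
  edge (23,5)–(13,6): clear
  midpoint (23,11) outside
  → clear
Obstacle 2 [(0,21) (1,20) (11,14) (11,21) (2,24)]:
  edge (0,21)–(1,20): clear
  edge (1,20)–(11,14): clear
  edge (11,14)–(11,21): clear
  edge (11,21)–(2,24): clear
  edge (2,24)–(0,21): clear
  midpoint (23,11) outside
  → clear
Obstacle 3 [(1,2) (11,0) (5,8)]:
  edge (1,2)–(11,0): clear
  edge (11,0)–(5,8): clear
  edge (5,8)–(1,2): clear
  midpoint (23,11) outside
  → clear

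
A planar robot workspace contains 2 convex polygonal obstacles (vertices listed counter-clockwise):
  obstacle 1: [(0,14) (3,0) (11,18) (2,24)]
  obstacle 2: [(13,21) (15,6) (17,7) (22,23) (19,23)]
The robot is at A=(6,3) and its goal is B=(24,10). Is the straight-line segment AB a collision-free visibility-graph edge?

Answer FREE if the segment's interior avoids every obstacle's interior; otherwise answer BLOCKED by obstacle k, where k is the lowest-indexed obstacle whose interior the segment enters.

Obstacle 1 [(0,14) (3,0) (11,18) (2,24)]:
  edge (0,14)–(3,0): clear
  edge (3,0)–(11,18): clear
  edge (11,18)–(2,24): clear
  edge (2,24)–(0,14): clear
  midpoint (15,13/2) outside
  → clear
Obstacle 2 [(13,21) (15,6) (17,7) (22,23) (19,23)]:
  edge (13,21)–(15,6): crosses AB
  edge (15,6)–(17,7): clear
  edge (17,7)–(22,23): crosses AB
  edge (22,23)–(19,23): clear
  edge (19,23)–(13,21): clear
  → BLOCKED

BLOCKED by obstacle 2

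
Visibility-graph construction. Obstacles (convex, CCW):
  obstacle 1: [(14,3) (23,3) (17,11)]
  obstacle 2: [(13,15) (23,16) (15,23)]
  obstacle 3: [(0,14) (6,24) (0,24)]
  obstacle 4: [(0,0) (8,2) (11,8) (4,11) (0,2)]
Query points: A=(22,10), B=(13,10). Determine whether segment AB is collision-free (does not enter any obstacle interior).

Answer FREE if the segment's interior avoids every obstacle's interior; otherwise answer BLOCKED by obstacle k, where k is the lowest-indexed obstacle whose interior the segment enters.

Obstacle 1 [(14,3) (23,3) (17,11)]:
  edge (14,3)–(23,3): clear
  edge (23,3)–(17,11): crosses AB
  edge (17,11)–(14,3): crosses AB
  → BLOCKED
Obstacle 2 [(13,15) (23,16) (15,23)]:
  edge (13,15)–(23,16): clear
  edge (23,16)–(15,23): clear
  edge (15,23)–(13,15): clear
  midpoint (35/2,10) outside
  → clear
Obstacle 3 [(0,14) (6,24) (0,24)]:
  edge (0,14)–(6,24): clear
  edge (6,24)–(0,24): clear
  edge (0,24)–(0,14): clear
  midpoint (35/2,10) outside
  → clear
Obstacle 4 [(0,0) (8,2) (11,8) (4,11) (0,2)]:
  edge (0,0)–(8,2): clear
  edge (8,2)–(11,8): clear
  edge (11,8)–(4,11): clear
  edge (4,11)–(0,2): clear
  edge (0,2)–(0,0): clear
  midpoint (35/2,10) outside
  → clear

BLOCKED by obstacle 1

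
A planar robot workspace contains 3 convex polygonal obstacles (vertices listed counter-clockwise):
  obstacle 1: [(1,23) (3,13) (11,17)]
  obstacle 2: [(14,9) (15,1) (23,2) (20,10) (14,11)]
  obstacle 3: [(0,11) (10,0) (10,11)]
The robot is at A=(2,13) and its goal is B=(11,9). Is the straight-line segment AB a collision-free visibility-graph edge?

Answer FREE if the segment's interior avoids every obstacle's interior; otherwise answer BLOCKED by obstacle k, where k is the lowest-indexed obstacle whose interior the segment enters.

Obstacle 1 [(1,23) (3,13) (11,17)]:
  edge (1,23)–(3,13): clear
  edge (3,13)–(11,17): clear
  edge (11,17)–(1,23): clear
  midpoint (13/2,11) outside
  → clear
Obstacle 2 [(14,9) (15,1) (23,2) (20,10) (14,11)]:
  edge (14,9)–(15,1): clear
  edge (15,1)–(23,2): clear
  edge (23,2)–(20,10): clear
  edge (20,10)–(14,11): clear
  edge (14,11)–(14,9): clear
  midpoint (13/2,11) outside
  → clear
Obstacle 3 [(0,11) (10,0) (10,11)]:
  edge (0,11)–(10,0): clear
  edge (10,0)–(10,11): crosses AB
  edge (10,11)–(0,11): crosses AB
  → BLOCKED

BLOCKED by obstacle 3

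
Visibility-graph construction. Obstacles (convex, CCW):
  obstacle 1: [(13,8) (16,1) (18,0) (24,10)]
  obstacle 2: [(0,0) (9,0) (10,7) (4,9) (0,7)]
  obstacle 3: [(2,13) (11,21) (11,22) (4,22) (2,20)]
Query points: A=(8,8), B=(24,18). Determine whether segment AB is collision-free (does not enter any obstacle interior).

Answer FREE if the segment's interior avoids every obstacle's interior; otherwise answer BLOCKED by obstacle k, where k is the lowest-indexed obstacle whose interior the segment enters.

FREE

Obstacle 1 [(13,8) (16,1) (18,0) (24,10)]:
  edge (13,8)–(16,1): clear
  edge (16,1)–(18,0): clear
  edge (18,0)–(24,10): clear
  edge (24,10)–(13,8): clear
  midpoint (16,13) outside
  → clear
Obstacle 2 [(0,0) (9,0) (10,7) (4,9) (0,7)]:
  edge (0,0)–(9,0): clear
  edge (9,0)–(10,7): clear
  edge (10,7)–(4,9): clear
  edge (4,9)–(0,7): clear
  edge (0,7)–(0,0): clear
  midpoint (16,13) outside
  → clear
Obstacle 3 [(2,13) (11,21) (11,22) (4,22) (2,20)]:
  edge (2,13)–(11,21): clear
  edge (11,21)–(11,22): clear
  edge (11,22)–(4,22): clear
  edge (4,22)–(2,20): clear
  edge (2,20)–(2,13): clear
  midpoint (16,13) outside
  → clear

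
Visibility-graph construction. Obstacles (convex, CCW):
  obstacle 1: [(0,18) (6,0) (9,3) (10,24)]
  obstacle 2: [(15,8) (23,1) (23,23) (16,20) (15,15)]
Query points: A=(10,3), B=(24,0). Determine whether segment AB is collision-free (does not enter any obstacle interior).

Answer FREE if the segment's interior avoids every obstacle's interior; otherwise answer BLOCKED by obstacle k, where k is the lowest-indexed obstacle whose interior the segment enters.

FREE

Obstacle 1 [(0,18) (6,0) (9,3) (10,24)]:
  edge (0,18)–(6,0): clear
  edge (6,0)–(9,3): clear
  edge (9,3)–(10,24): clear
  edge (10,24)–(0,18): clear
  midpoint (17,3/2) outside
  → clear
Obstacle 2 [(15,8) (23,1) (23,23) (16,20) (15,15)]:
  edge (15,8)–(23,1): clear
  edge (23,1)–(23,23): clear
  edge (23,23)–(16,20): clear
  edge (16,20)–(15,15): clear
  edge (15,15)–(15,8): clear
  midpoint (17,3/2) outside
  → clear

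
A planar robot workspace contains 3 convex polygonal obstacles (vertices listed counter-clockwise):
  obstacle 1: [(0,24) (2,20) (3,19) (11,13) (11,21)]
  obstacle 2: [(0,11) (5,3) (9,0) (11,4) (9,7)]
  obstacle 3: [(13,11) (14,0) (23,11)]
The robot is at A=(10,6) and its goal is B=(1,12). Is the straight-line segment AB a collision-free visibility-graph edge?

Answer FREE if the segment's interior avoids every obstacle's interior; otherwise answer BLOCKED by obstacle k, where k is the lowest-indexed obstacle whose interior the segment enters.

BLOCKED by obstacle 2

Obstacle 1 [(0,24) (2,20) (3,19) (11,13) (11,21)]:
  edge (0,24)–(2,20): clear
  edge (2,20)–(3,19): clear
  edge (3,19)–(11,13): clear
  edge (11,13)–(11,21): clear
  edge (11,21)–(0,24): clear
  midpoint (11/2,9) outside
  → clear
Obstacle 2 [(0,11) (5,3) (9,0) (11,4) (9,7)]:
  edge (0,11)–(5,3): clear
  edge (5,3)–(9,0): clear
  edge (9,0)–(11,4): clear
  edge (11,4)–(9,7): crosses AB
  edge (9,7)–(0,11): crosses AB
  → BLOCKED
Obstacle 3 [(13,11) (14,0) (23,11)]:
  edge (13,11)–(14,0): clear
  edge (14,0)–(23,11): clear
  edge (23,11)–(13,11): clear
  midpoint (11/2,9) outside
  → clear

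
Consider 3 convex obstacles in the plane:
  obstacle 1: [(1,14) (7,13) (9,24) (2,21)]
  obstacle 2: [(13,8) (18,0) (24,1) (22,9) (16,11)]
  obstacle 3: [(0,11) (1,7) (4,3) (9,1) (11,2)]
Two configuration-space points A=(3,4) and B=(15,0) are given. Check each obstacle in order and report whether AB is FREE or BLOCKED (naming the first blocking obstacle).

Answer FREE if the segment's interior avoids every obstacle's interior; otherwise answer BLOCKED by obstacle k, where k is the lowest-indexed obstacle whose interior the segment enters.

Obstacle 1 [(1,14) (7,13) (9,24) (2,21)]:
  edge (1,14)–(7,13): clear
  edge (7,13)–(9,24): clear
  edge (9,24)–(2,21): clear
  edge (2,21)–(1,14): clear
  midpoint (9,2) outside
  → clear
Obstacle 2 [(13,8) (18,0) (24,1) (22,9) (16,11)]:
  edge (13,8)–(18,0): clear
  edge (18,0)–(24,1): clear
  edge (24,1)–(22,9): clear
  edge (22,9)–(16,11): clear
  edge (16,11)–(13,8): clear
  midpoint (9,2) outside
  → clear
Obstacle 3 [(0,11) (1,7) (4,3) (9,1) (11,2)]:
  edge (0,11)–(1,7): clear
  edge (1,7)–(4,3): crosses AB
  edge (4,3)–(9,1): clear
  edge (9,1)–(11,2): crosses AB
  edge (11,2)–(0,11): clear
  → BLOCKED

BLOCKED by obstacle 3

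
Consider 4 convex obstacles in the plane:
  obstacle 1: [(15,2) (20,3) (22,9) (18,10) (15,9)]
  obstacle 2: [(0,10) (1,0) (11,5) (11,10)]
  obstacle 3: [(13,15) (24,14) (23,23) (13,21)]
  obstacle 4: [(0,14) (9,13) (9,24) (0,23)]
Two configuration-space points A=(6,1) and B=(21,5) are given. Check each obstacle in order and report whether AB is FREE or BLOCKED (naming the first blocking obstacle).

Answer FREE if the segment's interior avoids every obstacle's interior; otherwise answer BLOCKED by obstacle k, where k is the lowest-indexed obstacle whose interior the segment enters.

Obstacle 1 [(15,2) (20,3) (22,9) (18,10) (15,9)]:
  edge (15,2)–(20,3): clear
  edge (20,3)–(22,9): crosses AB
  edge (22,9)–(18,10): clear
  edge (18,10)–(15,9): clear
  edge (15,9)–(15,2): crosses AB
  → BLOCKED
Obstacle 2 [(0,10) (1,0) (11,5) (11,10)]:
  edge (0,10)–(1,0): clear
  edge (1,0)–(11,5): clear
  edge (11,5)–(11,10): clear
  edge (11,10)–(0,10): clear
  midpoint (27/2,3) outside
  → clear
Obstacle 3 [(13,15) (24,14) (23,23) (13,21)]:
  edge (13,15)–(24,14): clear
  edge (24,14)–(23,23): clear
  edge (23,23)–(13,21): clear
  edge (13,21)–(13,15): clear
  midpoint (27/2,3) outside
  → clear
Obstacle 4 [(0,14) (9,13) (9,24) (0,23)]:
  edge (0,14)–(9,13): clear
  edge (9,13)–(9,24): clear
  edge (9,24)–(0,23): clear
  edge (0,23)–(0,14): clear
  midpoint (27/2,3) outside
  → clear

BLOCKED by obstacle 1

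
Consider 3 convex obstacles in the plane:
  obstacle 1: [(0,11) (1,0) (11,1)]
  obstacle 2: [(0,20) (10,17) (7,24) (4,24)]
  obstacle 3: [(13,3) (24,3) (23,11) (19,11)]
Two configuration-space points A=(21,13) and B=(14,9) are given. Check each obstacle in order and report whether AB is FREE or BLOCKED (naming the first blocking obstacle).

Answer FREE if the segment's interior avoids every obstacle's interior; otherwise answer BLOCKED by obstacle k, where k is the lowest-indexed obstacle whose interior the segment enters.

Obstacle 1 [(0,11) (1,0) (11,1)]:
  edge (0,11)–(1,0): clear
  edge (1,0)–(11,1): clear
  edge (11,1)–(0,11): clear
  midpoint (35/2,11) outside
  → clear
Obstacle 2 [(0,20) (10,17) (7,24) (4,24)]:
  edge (0,20)–(10,17): clear
  edge (10,17)–(7,24): clear
  edge (7,24)–(4,24): clear
  edge (4,24)–(0,20): clear
  midpoint (35/2,11) outside
  → clear
Obstacle 3 [(13,3) (24,3) (23,11) (19,11)]:
  edge (13,3)–(24,3): clear
  edge (24,3)–(23,11): clear
  edge (23,11)–(19,11): clear
  edge (19,11)–(13,3): clear
  midpoint (35/2,11) outside
  → clear

FREE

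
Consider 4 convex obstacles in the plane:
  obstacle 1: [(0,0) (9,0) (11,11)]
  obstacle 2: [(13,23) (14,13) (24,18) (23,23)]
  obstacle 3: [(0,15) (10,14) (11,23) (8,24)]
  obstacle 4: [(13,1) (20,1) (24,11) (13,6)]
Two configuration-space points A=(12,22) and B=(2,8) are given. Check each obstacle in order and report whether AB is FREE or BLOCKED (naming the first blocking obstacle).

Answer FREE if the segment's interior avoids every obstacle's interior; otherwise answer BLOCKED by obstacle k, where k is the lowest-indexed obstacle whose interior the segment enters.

BLOCKED by obstacle 3

Obstacle 1 [(0,0) (9,0) (11,11)]:
  edge (0,0)–(9,0): clear
  edge (9,0)–(11,11): clear
  edge (11,11)–(0,0): clear
  midpoint (7,15) outside
  → clear
Obstacle 2 [(13,23) (14,13) (24,18) (23,23)]:
  edge (13,23)–(14,13): clear
  edge (14,13)–(24,18): clear
  edge (24,18)–(23,23): clear
  edge (23,23)–(13,23): clear
  midpoint (7,15) outside
  → clear
Obstacle 3 [(0,15) (10,14) (11,23) (8,24)]:
  edge (0,15)–(10,14): crosses AB
  edge (10,14)–(11,23): crosses AB
  edge (11,23)–(8,24): clear
  edge (8,24)–(0,15): clear
  → BLOCKED
Obstacle 4 [(13,1) (20,1) (24,11) (13,6)]:
  edge (13,1)–(20,1): clear
  edge (20,1)–(24,11): clear
  edge (24,11)–(13,6): clear
  edge (13,6)–(13,1): clear
  midpoint (7,15) outside
  → clear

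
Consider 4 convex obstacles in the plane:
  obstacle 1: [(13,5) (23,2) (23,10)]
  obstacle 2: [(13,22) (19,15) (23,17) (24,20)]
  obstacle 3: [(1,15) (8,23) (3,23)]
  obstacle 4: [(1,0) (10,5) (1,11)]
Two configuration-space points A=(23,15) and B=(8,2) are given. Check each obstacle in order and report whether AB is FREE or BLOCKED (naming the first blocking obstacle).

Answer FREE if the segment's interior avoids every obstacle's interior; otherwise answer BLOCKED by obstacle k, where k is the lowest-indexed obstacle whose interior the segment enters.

Obstacle 1 [(13,5) (23,2) (23,10)]:
  edge (13,5)–(23,2): clear
  edge (23,2)–(23,10): clear
  edge (23,10)–(13,5): clear
  midpoint (31/2,17/2) outside
  → clear
Obstacle 2 [(13,22) (19,15) (23,17) (24,20)]:
  edge (13,22)–(19,15): clear
  edge (19,15)–(23,17): clear
  edge (23,17)–(24,20): clear
  edge (24,20)–(13,22): clear
  midpoint (31/2,17/2) outside
  → clear
Obstacle 3 [(1,15) (8,23) (3,23)]:
  edge (1,15)–(8,23): clear
  edge (8,23)–(3,23): clear
  edge (3,23)–(1,15): clear
  midpoint (31/2,17/2) outside
  → clear
Obstacle 4 [(1,0) (10,5) (1,11)]:
  edge (1,0)–(10,5): clear
  edge (10,5)–(1,11): clear
  edge (1,11)–(1,0): clear
  midpoint (31/2,17/2) outside
  → clear

FREE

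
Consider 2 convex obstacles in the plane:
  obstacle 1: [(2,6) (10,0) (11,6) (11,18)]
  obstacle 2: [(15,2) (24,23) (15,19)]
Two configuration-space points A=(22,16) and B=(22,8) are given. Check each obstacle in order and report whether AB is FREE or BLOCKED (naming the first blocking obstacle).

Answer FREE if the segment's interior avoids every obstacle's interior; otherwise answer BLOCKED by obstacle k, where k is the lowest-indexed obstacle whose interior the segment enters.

Obstacle 1 [(2,6) (10,0) (11,6) (11,18)]:
  edge (2,6)–(10,0): clear
  edge (10,0)–(11,6): clear
  edge (11,6)–(11,18): clear
  edge (11,18)–(2,6): clear
  midpoint (22,12) outside
  → clear
Obstacle 2 [(15,2) (24,23) (15,19)]:
  edge (15,2)–(24,23): clear
  edge (24,23)–(15,19): clear
  edge (15,19)–(15,2): clear
  midpoint (22,12) outside
  → clear

FREE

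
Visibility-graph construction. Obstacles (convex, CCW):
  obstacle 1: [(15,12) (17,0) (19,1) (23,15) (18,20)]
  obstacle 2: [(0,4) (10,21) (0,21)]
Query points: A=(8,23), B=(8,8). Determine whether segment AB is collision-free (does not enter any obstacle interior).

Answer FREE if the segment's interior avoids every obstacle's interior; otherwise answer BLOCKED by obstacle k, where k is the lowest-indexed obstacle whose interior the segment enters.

BLOCKED by obstacle 2

Obstacle 1 [(15,12) (17,0) (19,1) (23,15) (18,20)]:
  edge (15,12)–(17,0): clear
  edge (17,0)–(19,1): clear
  edge (19,1)–(23,15): clear
  edge (23,15)–(18,20): clear
  edge (18,20)–(15,12): clear
  midpoint (8,31/2) outside
  → clear
Obstacle 2 [(0,4) (10,21) (0,21)]:
  edge (0,4)–(10,21): crosses AB
  edge (10,21)–(0,21): crosses AB
  edge (0,21)–(0,4): clear
  → BLOCKED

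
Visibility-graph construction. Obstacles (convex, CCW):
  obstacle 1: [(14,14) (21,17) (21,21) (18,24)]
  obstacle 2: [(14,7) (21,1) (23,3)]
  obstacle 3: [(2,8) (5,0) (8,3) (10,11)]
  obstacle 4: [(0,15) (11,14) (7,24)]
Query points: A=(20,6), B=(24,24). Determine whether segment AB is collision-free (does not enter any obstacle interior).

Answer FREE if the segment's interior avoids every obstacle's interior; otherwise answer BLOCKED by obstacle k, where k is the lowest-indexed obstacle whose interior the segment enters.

Obstacle 1 [(14,14) (21,17) (21,21) (18,24)]:
  edge (14,14)–(21,17): clear
  edge (21,17)–(21,21): clear
  edge (21,21)–(18,24): clear
  edge (18,24)–(14,14): clear
  midpoint (22,15) outside
  → clear
Obstacle 2 [(14,7) (21,1) (23,3)]:
  edge (14,7)–(21,1): clear
  edge (21,1)–(23,3): clear
  edge (23,3)–(14,7): clear
  midpoint (22,15) outside
  → clear
Obstacle 3 [(2,8) (5,0) (8,3) (10,11)]:
  edge (2,8)–(5,0): clear
  edge (5,0)–(8,3): clear
  edge (8,3)–(10,11): clear
  edge (10,11)–(2,8): clear
  midpoint (22,15) outside
  → clear
Obstacle 4 [(0,15) (11,14) (7,24)]:
  edge (0,15)–(11,14): clear
  edge (11,14)–(7,24): clear
  edge (7,24)–(0,15): clear
  midpoint (22,15) outside
  → clear

FREE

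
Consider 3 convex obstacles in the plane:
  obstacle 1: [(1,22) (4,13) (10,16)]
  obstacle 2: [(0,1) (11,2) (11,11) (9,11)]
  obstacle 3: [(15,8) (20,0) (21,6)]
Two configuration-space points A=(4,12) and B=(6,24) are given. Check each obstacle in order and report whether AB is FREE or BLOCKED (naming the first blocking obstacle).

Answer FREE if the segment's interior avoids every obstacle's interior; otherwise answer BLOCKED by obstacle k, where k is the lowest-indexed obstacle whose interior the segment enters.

Obstacle 1 [(1,22) (4,13) (10,16)]:
  edge (1,22)–(4,13): clear
  edge (4,13)–(10,16): crosses AB
  edge (10,16)–(1,22): crosses AB
  → BLOCKED
Obstacle 2 [(0,1) (11,2) (11,11) (9,11)]:
  edge (0,1)–(11,2): clear
  edge (11,2)–(11,11): clear
  edge (11,11)–(9,11): clear
  edge (9,11)–(0,1): clear
  midpoint (5,18) outside
  → clear
Obstacle 3 [(15,8) (20,0) (21,6)]:
  edge (15,8)–(20,0): clear
  edge (20,0)–(21,6): clear
  edge (21,6)–(15,8): clear
  midpoint (5,18) outside
  → clear

BLOCKED by obstacle 1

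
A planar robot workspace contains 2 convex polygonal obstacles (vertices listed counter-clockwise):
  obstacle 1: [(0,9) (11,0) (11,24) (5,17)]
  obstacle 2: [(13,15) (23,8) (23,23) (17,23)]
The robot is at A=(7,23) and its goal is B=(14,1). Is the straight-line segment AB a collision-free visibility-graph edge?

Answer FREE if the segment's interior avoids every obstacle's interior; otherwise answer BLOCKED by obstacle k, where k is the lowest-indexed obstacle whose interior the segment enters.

BLOCKED by obstacle 1

Obstacle 1 [(0,9) (11,0) (11,24) (5,17)]:
  edge (0,9)–(11,0): clear
  edge (11,0)–(11,24): crosses AB
  edge (11,24)–(5,17): crosses AB
  edge (5,17)–(0,9): clear
  → BLOCKED
Obstacle 2 [(13,15) (23,8) (23,23) (17,23)]:
  edge (13,15)–(23,8): clear
  edge (23,8)–(23,23): clear
  edge (23,23)–(17,23): clear
  edge (17,23)–(13,15): clear
  midpoint (21/2,12) outside
  → clear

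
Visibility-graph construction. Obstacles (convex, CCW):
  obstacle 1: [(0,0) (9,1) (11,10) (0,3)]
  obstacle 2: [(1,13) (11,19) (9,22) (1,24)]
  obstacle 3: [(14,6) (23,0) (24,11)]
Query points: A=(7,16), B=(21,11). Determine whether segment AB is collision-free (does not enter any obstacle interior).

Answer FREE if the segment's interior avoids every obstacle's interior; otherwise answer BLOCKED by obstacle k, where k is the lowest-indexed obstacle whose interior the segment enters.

Obstacle 1 [(0,0) (9,1) (11,10) (0,3)]:
  edge (0,0)–(9,1): clear
  edge (9,1)–(11,10): clear
  edge (11,10)–(0,3): clear
  edge (0,3)–(0,0): clear
  midpoint (14,27/2) outside
  → clear
Obstacle 2 [(1,13) (11,19) (9,22) (1,24)]:
  edge (1,13)–(11,19): clear
  edge (11,19)–(9,22): clear
  edge (9,22)–(1,24): clear
  edge (1,24)–(1,13): clear
  midpoint (14,27/2) outside
  → clear
Obstacle 3 [(14,6) (23,0) (24,11)]:
  edge (14,6)–(23,0): clear
  edge (23,0)–(24,11): clear
  edge (24,11)–(14,6): clear
  midpoint (14,27/2) outside
  → clear

FREE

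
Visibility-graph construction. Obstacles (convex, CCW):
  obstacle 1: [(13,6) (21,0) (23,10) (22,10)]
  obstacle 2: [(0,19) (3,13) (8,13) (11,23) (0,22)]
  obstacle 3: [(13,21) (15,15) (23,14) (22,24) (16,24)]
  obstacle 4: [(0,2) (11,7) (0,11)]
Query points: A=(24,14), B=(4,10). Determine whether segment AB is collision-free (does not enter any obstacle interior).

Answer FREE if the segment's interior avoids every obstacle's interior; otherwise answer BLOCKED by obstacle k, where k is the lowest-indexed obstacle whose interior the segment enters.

Obstacle 1 [(13,6) (21,0) (23,10) (22,10)]:
  edge (13,6)–(21,0): clear
  edge (21,0)–(23,10): clear
  edge (23,10)–(22,10): clear
  edge (22,10)–(13,6): clear
  midpoint (14,12) outside
  → clear
Obstacle 2 [(0,19) (3,13) (8,13) (11,23) (0,22)]:
  edge (0,19)–(3,13): clear
  edge (3,13)–(8,13): clear
  edge (8,13)–(11,23): clear
  edge (11,23)–(0,22): clear
  edge (0,22)–(0,19): clear
  midpoint (14,12) outside
  → clear
Obstacle 3 [(13,21) (15,15) (23,14) (22,24) (16,24)]:
  edge (13,21)–(15,15): clear
  edge (15,15)–(23,14): clear
  edge (23,14)–(22,24): clear
  edge (22,24)–(16,24): clear
  edge (16,24)–(13,21): clear
  midpoint (14,12) outside
  → clear
Obstacle 4 [(0,2) (11,7) (0,11)]:
  edge (0,2)–(11,7): clear
  edge (11,7)–(0,11): clear
  edge (0,11)–(0,2): clear
  midpoint (14,12) outside
  → clear

FREE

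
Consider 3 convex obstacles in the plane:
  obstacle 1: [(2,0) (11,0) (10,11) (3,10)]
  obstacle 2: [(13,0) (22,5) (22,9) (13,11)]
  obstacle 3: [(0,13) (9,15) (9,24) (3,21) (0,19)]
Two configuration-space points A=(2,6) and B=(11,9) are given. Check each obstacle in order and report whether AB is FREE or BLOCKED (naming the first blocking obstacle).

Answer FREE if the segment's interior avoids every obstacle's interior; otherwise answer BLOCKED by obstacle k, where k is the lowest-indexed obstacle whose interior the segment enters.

BLOCKED by obstacle 1

Obstacle 1 [(2,0) (11,0) (10,11) (3,10)]:
  edge (2,0)–(11,0): clear
  edge (11,0)–(10,11): crosses AB
  edge (10,11)–(3,10): clear
  edge (3,10)–(2,0): crosses AB
  → BLOCKED
Obstacle 2 [(13,0) (22,5) (22,9) (13,11)]:
  edge (13,0)–(22,5): clear
  edge (22,5)–(22,9): clear
  edge (22,9)–(13,11): clear
  edge (13,11)–(13,0): clear
  midpoint (13/2,15/2) outside
  → clear
Obstacle 3 [(0,13) (9,15) (9,24) (3,21) (0,19)]:
  edge (0,13)–(9,15): clear
  edge (9,15)–(9,24): clear
  edge (9,24)–(3,21): clear
  edge (3,21)–(0,19): clear
  edge (0,19)–(0,13): clear
  midpoint (13/2,15/2) outside
  → clear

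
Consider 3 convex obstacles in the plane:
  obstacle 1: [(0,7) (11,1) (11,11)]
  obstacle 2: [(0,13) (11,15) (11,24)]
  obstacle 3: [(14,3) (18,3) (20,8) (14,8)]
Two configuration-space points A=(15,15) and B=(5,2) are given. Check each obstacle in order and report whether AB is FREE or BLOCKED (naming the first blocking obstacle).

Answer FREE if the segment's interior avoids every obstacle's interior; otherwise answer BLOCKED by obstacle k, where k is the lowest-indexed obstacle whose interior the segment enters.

Obstacle 1 [(0,7) (11,1) (11,11)]:
  edge (0,7)–(11,1): crosses AB
  edge (11,1)–(11,11): crosses AB
  edge (11,11)–(0,7): clear
  → BLOCKED
Obstacle 2 [(0,13) (11,15) (11,24)]:
  edge (0,13)–(11,15): clear
  edge (11,15)–(11,24): clear
  edge (11,24)–(0,13): clear
  midpoint (10,17/2) outside
  → clear
Obstacle 3 [(14,3) (18,3) (20,8) (14,8)]:
  edge (14,3)–(18,3): clear
  edge (18,3)–(20,8): clear
  edge (20,8)–(14,8): clear
  edge (14,8)–(14,3): clear
  midpoint (10,17/2) outside
  → clear

BLOCKED by obstacle 1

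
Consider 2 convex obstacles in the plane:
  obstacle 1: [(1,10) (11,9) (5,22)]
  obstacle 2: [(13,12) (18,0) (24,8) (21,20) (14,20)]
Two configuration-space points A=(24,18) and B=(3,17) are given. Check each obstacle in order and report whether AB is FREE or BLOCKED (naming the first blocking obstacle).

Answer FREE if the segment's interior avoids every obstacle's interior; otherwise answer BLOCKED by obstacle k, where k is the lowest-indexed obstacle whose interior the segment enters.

Obstacle 1 [(1,10) (11,9) (5,22)]:
  edge (1,10)–(11,9): clear
  edge (11,9)–(5,22): crosses AB
  edge (5,22)–(1,10): crosses AB
  → BLOCKED
Obstacle 2 [(13,12) (18,0) (24,8) (21,20) (14,20)]:
  edge (13,12)–(18,0): clear
  edge (18,0)–(24,8): clear
  edge (24,8)–(21,20): crosses AB
  edge (21,20)–(14,20): clear
  edge (14,20)–(13,12): crosses AB
  → BLOCKED

BLOCKED by obstacle 1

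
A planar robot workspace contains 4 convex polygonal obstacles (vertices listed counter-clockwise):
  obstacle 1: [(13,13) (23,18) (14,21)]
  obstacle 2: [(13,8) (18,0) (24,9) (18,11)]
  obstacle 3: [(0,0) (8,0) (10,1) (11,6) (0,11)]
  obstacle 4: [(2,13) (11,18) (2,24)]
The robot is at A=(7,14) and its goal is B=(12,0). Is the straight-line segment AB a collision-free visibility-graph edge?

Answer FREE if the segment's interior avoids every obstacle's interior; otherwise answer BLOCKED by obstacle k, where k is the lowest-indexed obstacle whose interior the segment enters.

BLOCKED by obstacle 3

Obstacle 1 [(13,13) (23,18) (14,21)]:
  edge (13,13)–(23,18): clear
  edge (23,18)–(14,21): clear
  edge (14,21)–(13,13): clear
  midpoint (19/2,7) outside
  → clear
Obstacle 2 [(13,8) (18,0) (24,9) (18,11)]:
  edge (13,8)–(18,0): clear
  edge (18,0)–(24,9): clear
  edge (24,9)–(18,11): clear
  edge (18,11)–(13,8): clear
  midpoint (19/2,7) outside
  → clear
Obstacle 3 [(0,0) (8,0) (10,1) (11,6) (0,11)]:
  edge (0,0)–(8,0): clear
  edge (8,0)–(10,1): clear
  edge (10,1)–(11,6): crosses AB
  edge (11,6)–(0,11): crosses AB
  edge (0,11)–(0,0): clear
  → BLOCKED
Obstacle 4 [(2,13) (11,18) (2,24)]:
  edge (2,13)–(11,18): clear
  edge (11,18)–(2,24): clear
  edge (2,24)–(2,13): clear
  midpoint (19/2,7) outside
  → clear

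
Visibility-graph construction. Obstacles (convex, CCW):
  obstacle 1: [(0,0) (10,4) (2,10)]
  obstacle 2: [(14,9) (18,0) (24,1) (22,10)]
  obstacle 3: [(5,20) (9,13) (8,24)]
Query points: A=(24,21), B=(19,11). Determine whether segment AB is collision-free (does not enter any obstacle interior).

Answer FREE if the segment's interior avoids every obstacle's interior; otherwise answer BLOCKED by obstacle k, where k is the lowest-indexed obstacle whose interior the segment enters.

FREE

Obstacle 1 [(0,0) (10,4) (2,10)]:
  edge (0,0)–(10,4): clear
  edge (10,4)–(2,10): clear
  edge (2,10)–(0,0): clear
  midpoint (43/2,16) outside
  → clear
Obstacle 2 [(14,9) (18,0) (24,1) (22,10)]:
  edge (14,9)–(18,0): clear
  edge (18,0)–(24,1): clear
  edge (24,1)–(22,10): clear
  edge (22,10)–(14,9): clear
  midpoint (43/2,16) outside
  → clear
Obstacle 3 [(5,20) (9,13) (8,24)]:
  edge (5,20)–(9,13): clear
  edge (9,13)–(8,24): clear
  edge (8,24)–(5,20): clear
  midpoint (43/2,16) outside
  → clear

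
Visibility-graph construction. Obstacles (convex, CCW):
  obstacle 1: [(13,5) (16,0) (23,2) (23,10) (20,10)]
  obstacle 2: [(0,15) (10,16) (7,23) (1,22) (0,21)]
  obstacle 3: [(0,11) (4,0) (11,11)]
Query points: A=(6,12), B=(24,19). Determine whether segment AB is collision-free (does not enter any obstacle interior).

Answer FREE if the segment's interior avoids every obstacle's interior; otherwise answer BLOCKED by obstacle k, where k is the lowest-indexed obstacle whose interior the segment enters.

FREE

Obstacle 1 [(13,5) (16,0) (23,2) (23,10) (20,10)]:
  edge (13,5)–(16,0): clear
  edge (16,0)–(23,2): clear
  edge (23,2)–(23,10): clear
  edge (23,10)–(20,10): clear
  edge (20,10)–(13,5): clear
  midpoint (15,31/2) outside
  → clear
Obstacle 2 [(0,15) (10,16) (7,23) (1,22) (0,21)]:
  edge (0,15)–(10,16): clear
  edge (10,16)–(7,23): clear
  edge (7,23)–(1,22): clear
  edge (1,22)–(0,21): clear
  edge (0,21)–(0,15): clear
  midpoint (15,31/2) outside
  → clear
Obstacle 3 [(0,11) (4,0) (11,11)]:
  edge (0,11)–(4,0): clear
  edge (4,0)–(11,11): clear
  edge (11,11)–(0,11): clear
  midpoint (15,31/2) outside
  → clear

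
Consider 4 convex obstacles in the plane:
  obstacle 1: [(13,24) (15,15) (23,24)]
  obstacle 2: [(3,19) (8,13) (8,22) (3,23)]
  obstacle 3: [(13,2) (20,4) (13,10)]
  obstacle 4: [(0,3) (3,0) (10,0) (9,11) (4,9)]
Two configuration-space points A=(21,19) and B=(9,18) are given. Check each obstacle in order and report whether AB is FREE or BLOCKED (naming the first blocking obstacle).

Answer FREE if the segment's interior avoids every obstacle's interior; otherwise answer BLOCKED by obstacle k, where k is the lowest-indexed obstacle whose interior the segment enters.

Obstacle 1 [(13,24) (15,15) (23,24)]:
  edge (13,24)–(15,15): crosses AB
  edge (15,15)–(23,24): crosses AB
  edge (23,24)–(13,24): clear
  → BLOCKED
Obstacle 2 [(3,19) (8,13) (8,22) (3,23)]:
  edge (3,19)–(8,13): clear
  edge (8,13)–(8,22): clear
  edge (8,22)–(3,23): clear
  edge (3,23)–(3,19): clear
  midpoint (15,37/2) outside
  → clear
Obstacle 3 [(13,2) (20,4) (13,10)]:
  edge (13,2)–(20,4): clear
  edge (20,4)–(13,10): clear
  edge (13,10)–(13,2): clear
  midpoint (15,37/2) outside
  → clear
Obstacle 4 [(0,3) (3,0) (10,0) (9,11) (4,9)]:
  edge (0,3)–(3,0): clear
  edge (3,0)–(10,0): clear
  edge (10,0)–(9,11): clear
  edge (9,11)–(4,9): clear
  edge (4,9)–(0,3): clear
  midpoint (15,37/2) outside
  → clear

BLOCKED by obstacle 1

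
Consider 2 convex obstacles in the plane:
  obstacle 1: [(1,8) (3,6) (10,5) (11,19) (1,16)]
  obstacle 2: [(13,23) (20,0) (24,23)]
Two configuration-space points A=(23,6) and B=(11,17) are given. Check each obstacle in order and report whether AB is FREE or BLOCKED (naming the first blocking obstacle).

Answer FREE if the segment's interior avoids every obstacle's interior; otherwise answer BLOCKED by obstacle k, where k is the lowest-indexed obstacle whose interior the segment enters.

Obstacle 1 [(1,8) (3,6) (10,5) (11,19) (1,16)]:
  edge (1,8)–(3,6): clear
  edge (3,6)–(10,5): clear
  edge (10,5)–(11,19): clear
  edge (11,19)–(1,16): clear
  edge (1,16)–(1,8): clear
  midpoint (17,23/2) outside
  → clear
Obstacle 2 [(13,23) (20,0) (24,23)]:
  edge (13,23)–(20,0): crosses AB
  edge (20,0)–(24,23): crosses AB
  edge (24,23)–(13,23): clear
  → BLOCKED

BLOCKED by obstacle 2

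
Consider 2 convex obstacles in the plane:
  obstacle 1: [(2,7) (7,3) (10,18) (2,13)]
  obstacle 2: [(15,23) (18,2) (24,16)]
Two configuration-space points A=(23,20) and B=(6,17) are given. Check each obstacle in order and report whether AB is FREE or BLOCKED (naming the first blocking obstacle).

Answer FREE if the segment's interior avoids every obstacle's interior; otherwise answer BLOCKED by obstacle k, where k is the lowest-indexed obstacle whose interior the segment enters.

Obstacle 1 [(2,7) (7,3) (10,18) (2,13)]:
  edge (2,7)–(7,3): clear
  edge (7,3)–(10,18): crosses AB
  edge (10,18)–(2,13): crosses AB
  edge (2,13)–(2,7): clear
  → BLOCKED
Obstacle 2 [(15,23) (18,2) (24,16)]:
  edge (15,23)–(18,2): crosses AB
  edge (18,2)–(24,16): clear
  edge (24,16)–(15,23): crosses AB
  → BLOCKED

BLOCKED by obstacle 1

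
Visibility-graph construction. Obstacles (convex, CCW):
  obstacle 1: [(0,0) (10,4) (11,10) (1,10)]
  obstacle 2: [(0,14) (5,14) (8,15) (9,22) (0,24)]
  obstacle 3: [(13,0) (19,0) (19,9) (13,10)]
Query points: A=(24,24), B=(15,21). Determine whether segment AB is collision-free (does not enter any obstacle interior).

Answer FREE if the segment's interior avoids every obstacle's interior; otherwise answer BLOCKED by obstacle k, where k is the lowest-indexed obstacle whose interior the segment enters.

Obstacle 1 [(0,0) (10,4) (11,10) (1,10)]:
  edge (0,0)–(10,4): clear
  edge (10,4)–(11,10): clear
  edge (11,10)–(1,10): clear
  edge (1,10)–(0,0): clear
  midpoint (39/2,45/2) outside
  → clear
Obstacle 2 [(0,14) (5,14) (8,15) (9,22) (0,24)]:
  edge (0,14)–(5,14): clear
  edge (5,14)–(8,15): clear
  edge (8,15)–(9,22): clear
  edge (9,22)–(0,24): clear
  edge (0,24)–(0,14): clear
  midpoint (39/2,45/2) outside
  → clear
Obstacle 3 [(13,0) (19,0) (19,9) (13,10)]:
  edge (13,0)–(19,0): clear
  edge (19,0)–(19,9): clear
  edge (19,9)–(13,10): clear
  edge (13,10)–(13,0): clear
  midpoint (39/2,45/2) outside
  → clear

FREE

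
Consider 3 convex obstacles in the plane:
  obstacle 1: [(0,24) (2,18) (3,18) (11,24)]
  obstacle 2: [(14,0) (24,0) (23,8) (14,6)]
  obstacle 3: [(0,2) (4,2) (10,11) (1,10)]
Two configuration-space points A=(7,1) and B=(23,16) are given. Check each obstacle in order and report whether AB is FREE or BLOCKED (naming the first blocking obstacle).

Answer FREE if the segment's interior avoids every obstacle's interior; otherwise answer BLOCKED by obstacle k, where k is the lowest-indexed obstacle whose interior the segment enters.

Obstacle 1 [(0,24) (2,18) (3,18) (11,24)]:
  edge (0,24)–(2,18): clear
  edge (2,18)–(3,18): clear
  edge (3,18)–(11,24): clear
  edge (11,24)–(0,24): clear
  midpoint (15,17/2) outside
  → clear
Obstacle 2 [(14,0) (24,0) (23,8) (14,6)]:
  edge (14,0)–(24,0): clear
  edge (24,0)–(23,8): clear
  edge (23,8)–(14,6): clear
  edge (14,6)–(14,0): clear
  midpoint (15,17/2) outside
  → clear
Obstacle 3 [(0,2) (4,2) (10,11) (1,10)]:
  edge (0,2)–(4,2): clear
  edge (4,2)–(10,11): clear
  edge (10,11)–(1,10): clear
  edge (1,10)–(0,2): clear
  midpoint (15,17/2) outside
  → clear

FREE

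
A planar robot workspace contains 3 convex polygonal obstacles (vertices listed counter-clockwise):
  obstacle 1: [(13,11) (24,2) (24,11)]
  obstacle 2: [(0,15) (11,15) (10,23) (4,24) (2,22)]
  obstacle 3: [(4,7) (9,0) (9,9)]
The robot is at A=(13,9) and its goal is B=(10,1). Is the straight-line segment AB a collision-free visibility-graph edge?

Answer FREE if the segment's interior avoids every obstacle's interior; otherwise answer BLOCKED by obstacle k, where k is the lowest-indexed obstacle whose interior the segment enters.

FREE

Obstacle 1 [(13,11) (24,2) (24,11)]:
  edge (13,11)–(24,2): clear
  edge (24,2)–(24,11): clear
  edge (24,11)–(13,11): clear
  midpoint (23/2,5) outside
  → clear
Obstacle 2 [(0,15) (11,15) (10,23) (4,24) (2,22)]:
  edge (0,15)–(11,15): clear
  edge (11,15)–(10,23): clear
  edge (10,23)–(4,24): clear
  edge (4,24)–(2,22): clear
  edge (2,22)–(0,15): clear
  midpoint (23/2,5) outside
  → clear
Obstacle 3 [(4,7) (9,0) (9,9)]:
  edge (4,7)–(9,0): clear
  edge (9,0)–(9,9): clear
  edge (9,9)–(4,7): clear
  midpoint (23/2,5) outside
  → clear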